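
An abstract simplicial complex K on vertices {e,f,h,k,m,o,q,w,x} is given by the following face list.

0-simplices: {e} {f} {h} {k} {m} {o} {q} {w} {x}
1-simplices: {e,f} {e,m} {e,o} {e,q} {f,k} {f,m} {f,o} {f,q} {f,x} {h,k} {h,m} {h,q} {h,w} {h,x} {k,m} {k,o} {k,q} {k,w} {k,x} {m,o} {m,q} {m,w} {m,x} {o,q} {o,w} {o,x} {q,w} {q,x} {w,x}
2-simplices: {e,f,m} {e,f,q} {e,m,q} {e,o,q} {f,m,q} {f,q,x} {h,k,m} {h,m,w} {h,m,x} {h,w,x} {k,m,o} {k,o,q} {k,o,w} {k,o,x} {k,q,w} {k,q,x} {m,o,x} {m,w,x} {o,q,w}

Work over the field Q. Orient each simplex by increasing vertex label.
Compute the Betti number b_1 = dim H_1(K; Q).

b_1=5

n_0=9 n_1=29 n_2=19  [Q]
∂1: piv[ef,em,eo,eq,fk,fx,hk,hw] rk=8  ker:fm,fo,fq,hm,hq,hx,km,ko,kq,kw,kx,mo,mq,mw,mx,oq,ow,ox,qw,qx,wx
∂2: piv[efm,efq,emq,eoq,fqx,hkm,hmw,hmx,hwx,kmo,koq,kow,kox,kqw,kqx,mox] rk=16  ker:fmq,mwx,oqw
b_1=(29−8)−16=5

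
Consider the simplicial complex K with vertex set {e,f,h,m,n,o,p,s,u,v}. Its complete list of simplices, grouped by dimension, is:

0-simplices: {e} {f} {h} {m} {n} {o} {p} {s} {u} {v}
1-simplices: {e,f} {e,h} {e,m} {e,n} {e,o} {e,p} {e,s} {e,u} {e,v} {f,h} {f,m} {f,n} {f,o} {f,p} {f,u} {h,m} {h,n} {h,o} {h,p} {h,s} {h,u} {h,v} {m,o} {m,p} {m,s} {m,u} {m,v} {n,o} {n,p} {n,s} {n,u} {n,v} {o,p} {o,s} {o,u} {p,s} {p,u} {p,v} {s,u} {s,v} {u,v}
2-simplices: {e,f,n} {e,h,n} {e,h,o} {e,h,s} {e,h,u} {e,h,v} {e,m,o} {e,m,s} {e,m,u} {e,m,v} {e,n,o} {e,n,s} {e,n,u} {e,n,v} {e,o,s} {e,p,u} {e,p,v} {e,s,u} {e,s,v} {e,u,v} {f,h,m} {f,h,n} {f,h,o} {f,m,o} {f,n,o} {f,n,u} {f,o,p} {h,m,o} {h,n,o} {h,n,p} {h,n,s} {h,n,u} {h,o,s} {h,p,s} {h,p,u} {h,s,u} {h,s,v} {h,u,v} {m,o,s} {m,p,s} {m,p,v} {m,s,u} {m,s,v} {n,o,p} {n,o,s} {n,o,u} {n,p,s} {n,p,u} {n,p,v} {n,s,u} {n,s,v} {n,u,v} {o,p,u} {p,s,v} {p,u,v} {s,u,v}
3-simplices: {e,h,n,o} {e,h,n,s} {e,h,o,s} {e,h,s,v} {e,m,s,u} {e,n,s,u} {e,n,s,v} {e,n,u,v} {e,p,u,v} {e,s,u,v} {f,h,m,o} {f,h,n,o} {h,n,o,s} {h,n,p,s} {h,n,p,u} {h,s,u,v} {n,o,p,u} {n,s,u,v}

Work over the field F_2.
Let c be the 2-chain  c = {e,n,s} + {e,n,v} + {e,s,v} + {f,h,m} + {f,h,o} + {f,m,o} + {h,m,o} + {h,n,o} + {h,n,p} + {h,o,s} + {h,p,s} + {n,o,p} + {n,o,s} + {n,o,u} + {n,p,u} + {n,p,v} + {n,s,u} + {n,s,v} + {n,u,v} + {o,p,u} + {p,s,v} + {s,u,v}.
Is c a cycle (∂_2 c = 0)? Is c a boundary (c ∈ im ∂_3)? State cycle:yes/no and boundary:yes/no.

cycle:yes boundary:no

n_0=10 n_1=41 n_2=56 n_3=18  [Z2]
∂1: piv[ef,eh,em,en,eo,ep,es,eu,ev] rk=9  ker:fh,fm,fn,fo,fp,fu,hm,hn,ho,hp,hs,hu,hv,mo,mp,ms,mu,mv,no,np,ns,nu,nv,op,os,ou,ps,pu,pv,su,sv,uv
∂2: piv[efn,ehn,eho,ehs,ehu,ehv,emo,ems,emu,emv,eno,ens,enu,env,eos,epu,epv,esu,esv,euv,fhm,fhn,fho,fmo,fnu,fop,hnp,hps,hpu,mps,nop,nou] rk=32  ker:fno,hmo,hno,hns,hnu,hos,hsu,hsv,huv,mos,mpv,msu,msv,nos,nps,npu,npv,nsu,nsv,nuv,opu,psv,puv,suv
∂3: piv[ehno,ehns,ehos,ehsv,emsu,ensu,ensv,enuv,epuv,esuv,fhmo,fhno,hnos,hnps,hnpu,hsuv,nopu] rk=17  ker:nsuv
∂2c = 0
c vs im∂3: residual ≠ 0 ⇒ not boundary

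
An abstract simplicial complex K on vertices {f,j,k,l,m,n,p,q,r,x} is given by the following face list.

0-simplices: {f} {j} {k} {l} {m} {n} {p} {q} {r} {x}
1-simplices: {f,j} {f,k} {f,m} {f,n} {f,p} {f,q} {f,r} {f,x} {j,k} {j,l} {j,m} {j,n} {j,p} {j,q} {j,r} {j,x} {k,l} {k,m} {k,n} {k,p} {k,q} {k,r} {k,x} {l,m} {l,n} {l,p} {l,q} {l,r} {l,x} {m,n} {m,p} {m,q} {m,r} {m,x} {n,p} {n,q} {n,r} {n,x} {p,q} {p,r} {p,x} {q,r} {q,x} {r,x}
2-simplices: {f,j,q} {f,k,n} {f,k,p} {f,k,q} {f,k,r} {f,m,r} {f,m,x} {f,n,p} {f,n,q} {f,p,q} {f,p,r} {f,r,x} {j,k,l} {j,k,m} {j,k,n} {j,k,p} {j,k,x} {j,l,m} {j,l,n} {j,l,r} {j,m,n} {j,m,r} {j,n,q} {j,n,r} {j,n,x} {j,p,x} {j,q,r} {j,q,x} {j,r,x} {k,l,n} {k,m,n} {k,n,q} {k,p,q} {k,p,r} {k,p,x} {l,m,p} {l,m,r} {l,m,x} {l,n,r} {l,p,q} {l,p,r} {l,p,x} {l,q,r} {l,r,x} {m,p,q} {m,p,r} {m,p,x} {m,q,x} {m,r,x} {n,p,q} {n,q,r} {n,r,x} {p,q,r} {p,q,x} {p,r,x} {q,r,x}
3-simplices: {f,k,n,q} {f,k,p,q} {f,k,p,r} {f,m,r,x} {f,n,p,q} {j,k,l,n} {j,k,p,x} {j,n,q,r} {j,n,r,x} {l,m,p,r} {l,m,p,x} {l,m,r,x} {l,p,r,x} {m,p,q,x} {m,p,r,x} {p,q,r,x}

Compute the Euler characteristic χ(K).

n_0=10 n_1=44 n_2=56 n_3=16
χ=+10−44+56−16=6

χ(K)=6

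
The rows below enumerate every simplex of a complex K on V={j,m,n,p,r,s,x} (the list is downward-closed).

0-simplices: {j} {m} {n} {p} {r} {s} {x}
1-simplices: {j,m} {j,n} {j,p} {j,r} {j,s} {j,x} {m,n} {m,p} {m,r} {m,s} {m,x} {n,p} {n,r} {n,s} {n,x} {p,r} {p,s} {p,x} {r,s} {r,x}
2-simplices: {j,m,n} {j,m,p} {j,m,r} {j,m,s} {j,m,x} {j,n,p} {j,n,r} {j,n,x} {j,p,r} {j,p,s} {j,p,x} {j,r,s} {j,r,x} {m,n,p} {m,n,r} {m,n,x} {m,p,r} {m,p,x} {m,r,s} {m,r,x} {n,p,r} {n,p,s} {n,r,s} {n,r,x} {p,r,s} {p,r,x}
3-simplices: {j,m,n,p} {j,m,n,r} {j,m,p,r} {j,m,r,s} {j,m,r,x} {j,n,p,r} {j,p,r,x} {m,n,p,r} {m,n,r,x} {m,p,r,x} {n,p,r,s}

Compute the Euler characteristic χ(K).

n_0=7 n_1=20 n_2=26 n_3=11
χ=+7−20+26−11=2

χ(K)=2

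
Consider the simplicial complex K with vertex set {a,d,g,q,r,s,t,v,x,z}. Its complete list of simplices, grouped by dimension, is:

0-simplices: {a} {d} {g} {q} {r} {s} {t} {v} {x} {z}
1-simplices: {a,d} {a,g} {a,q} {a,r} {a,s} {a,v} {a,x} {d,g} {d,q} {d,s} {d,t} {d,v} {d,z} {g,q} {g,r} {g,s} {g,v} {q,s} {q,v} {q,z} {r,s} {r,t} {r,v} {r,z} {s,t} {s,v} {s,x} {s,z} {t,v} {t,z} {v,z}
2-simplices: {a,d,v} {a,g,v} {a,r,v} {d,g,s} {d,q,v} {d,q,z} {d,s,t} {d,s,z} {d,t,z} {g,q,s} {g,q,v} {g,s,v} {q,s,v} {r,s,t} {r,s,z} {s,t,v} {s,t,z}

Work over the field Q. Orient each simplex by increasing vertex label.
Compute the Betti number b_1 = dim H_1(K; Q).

n_0=10 n_1=31 n_2=17  [Q]
∂1: piv[ad,ag,aq,ar,as,av,ax,dt,dz] rk=9  ker:dg,dq,ds,dv,gq,gr,gs,gv,qs,qv,qz,rs,rt,rv,rz,st,sv,sx,sz,tv,tz,vz
∂2: piv[adv,agv,arv,dgs,dqv,dqz,dst,dsz,dtz,gqs,gqv,gsv,rst,rsz,stv] rk=15  ker:qsv,stz
b_1=(31−9)−15=7

b_1=7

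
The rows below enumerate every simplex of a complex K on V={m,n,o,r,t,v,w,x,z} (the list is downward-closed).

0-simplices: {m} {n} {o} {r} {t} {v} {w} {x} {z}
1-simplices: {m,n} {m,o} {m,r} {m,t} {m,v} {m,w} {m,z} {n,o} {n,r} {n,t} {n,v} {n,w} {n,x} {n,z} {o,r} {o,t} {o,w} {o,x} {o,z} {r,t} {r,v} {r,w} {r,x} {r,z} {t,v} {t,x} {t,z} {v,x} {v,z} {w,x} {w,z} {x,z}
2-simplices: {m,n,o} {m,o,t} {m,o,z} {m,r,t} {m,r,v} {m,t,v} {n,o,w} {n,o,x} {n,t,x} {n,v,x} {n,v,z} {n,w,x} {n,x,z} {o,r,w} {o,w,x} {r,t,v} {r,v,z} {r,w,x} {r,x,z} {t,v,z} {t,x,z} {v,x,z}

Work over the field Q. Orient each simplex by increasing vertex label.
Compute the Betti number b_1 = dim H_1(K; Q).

n_0=9 n_1=32 n_2=22  [Q]
∂1: piv[mn,mo,mr,mt,mv,mw,mz,nx] rk=8  ker:no,nr,nt,nv,nw,nz,or,ot,ow,ox,oz,rt,rv,rw,rx,rz,tv,tx,tz,vx,vz,wx,wz,xz
∂2: piv[mno,mot,moz,mrt,mrv,mtv,now,nox,ntx,nvx,nvz,nwx,nxz,orw,rvz,rwx,rxz,tvz,txz] rk=19  ker:owx,rtv,vxz
b_1=(32−8)−19=5

b_1=5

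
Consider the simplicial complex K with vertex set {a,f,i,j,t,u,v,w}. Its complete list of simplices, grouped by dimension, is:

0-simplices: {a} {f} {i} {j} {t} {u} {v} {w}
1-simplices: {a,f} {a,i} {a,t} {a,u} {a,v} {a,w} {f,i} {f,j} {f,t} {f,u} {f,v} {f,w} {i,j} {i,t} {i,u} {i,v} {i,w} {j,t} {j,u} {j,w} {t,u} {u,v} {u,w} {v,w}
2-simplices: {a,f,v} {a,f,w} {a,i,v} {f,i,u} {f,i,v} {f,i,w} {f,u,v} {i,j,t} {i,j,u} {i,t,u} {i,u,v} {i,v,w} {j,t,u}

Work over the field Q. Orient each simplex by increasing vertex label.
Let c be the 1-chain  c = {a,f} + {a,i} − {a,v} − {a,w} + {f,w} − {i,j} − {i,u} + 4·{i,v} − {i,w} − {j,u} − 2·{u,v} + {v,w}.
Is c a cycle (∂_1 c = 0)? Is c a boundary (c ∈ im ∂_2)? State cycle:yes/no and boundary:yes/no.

n_0=8 n_1=24 n_2=13  [Q]
∂1: piv[af,ai,at,au,av,aw,fj] rk=7  ker:fi,ft,fu,fv,fw,ij,it,iu,iv,iw,jt,ju,jw,tu,uv,uw,vw
∂2: piv[afv,afw,aiv,fiu,fiv,fiw,fuv,ijt,iju,itu,ivw] rk=11  ker:iuv,jtu
∂1c = 0
c vs im∂2: reduces to 0 ⇒ boundary

cycle:yes boundary:yes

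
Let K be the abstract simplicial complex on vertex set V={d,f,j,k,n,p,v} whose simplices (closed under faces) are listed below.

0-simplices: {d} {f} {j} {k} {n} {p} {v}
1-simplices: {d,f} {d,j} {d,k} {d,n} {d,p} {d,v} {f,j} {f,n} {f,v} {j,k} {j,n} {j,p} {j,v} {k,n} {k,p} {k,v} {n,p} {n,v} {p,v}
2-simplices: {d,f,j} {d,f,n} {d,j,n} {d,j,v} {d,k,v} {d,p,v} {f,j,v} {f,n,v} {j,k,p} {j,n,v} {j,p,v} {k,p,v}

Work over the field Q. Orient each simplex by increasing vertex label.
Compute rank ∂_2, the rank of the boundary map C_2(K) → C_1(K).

rank∂_2=11

n_0=7 n_1=19 n_2=12  [Q]
∂1: piv[df,dj,dk,dn,dp,dv] rk=6  ker:fj,fn,fv,jk,jn,jp,jv,kn,kp,kv,np,nv,pv
∂2: piv[dfj,dfn,djn,djv,dkv,dpv,fjv,fnv,jkp,jpv,kpv] rk=11  ker:jnv
rk∂_2=11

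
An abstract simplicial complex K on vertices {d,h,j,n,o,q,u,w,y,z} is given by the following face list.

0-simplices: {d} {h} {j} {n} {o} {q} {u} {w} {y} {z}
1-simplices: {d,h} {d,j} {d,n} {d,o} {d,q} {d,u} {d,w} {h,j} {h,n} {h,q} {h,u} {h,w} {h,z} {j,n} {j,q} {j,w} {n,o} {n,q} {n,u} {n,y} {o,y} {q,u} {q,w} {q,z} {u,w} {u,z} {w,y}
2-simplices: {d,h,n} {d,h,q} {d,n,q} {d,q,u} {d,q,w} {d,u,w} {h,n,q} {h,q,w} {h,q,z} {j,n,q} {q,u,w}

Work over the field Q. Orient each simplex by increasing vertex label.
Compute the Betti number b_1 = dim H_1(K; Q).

n_0=10 n_1=27 n_2=11  [Q]
∂1: piv[dh,dj,dn,do,dq,du,dw,hz,ny] rk=9  ker:hj,hn,hq,hu,hw,jn,jq,jw,no,nq,nu,oy,qu,qw,qz,uw,uz,wy
∂2: piv[dhn,dhq,dnq,dqu,dqw,duw,hqw,hqz,jnq] rk=9  ker:hnq,quw
b_1=(27−9)−9=9

b_1=9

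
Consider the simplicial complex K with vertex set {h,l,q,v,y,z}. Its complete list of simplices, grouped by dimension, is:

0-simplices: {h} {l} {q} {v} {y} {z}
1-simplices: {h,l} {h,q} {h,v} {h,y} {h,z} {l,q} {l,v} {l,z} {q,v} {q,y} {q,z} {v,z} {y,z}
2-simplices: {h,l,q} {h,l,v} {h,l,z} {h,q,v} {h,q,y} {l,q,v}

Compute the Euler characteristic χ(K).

n_0=6 n_1=13 n_2=6
χ=+6−13+6=-1

χ(K)=-1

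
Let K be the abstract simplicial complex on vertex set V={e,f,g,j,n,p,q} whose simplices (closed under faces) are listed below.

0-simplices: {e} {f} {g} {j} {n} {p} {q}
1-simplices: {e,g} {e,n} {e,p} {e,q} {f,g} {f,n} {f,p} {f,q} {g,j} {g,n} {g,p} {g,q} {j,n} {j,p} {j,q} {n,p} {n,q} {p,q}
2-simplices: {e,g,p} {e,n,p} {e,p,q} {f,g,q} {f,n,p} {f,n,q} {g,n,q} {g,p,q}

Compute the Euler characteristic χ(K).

n_0=7 n_1=18 n_2=8
χ=+7−18+8=-3

χ(K)=-3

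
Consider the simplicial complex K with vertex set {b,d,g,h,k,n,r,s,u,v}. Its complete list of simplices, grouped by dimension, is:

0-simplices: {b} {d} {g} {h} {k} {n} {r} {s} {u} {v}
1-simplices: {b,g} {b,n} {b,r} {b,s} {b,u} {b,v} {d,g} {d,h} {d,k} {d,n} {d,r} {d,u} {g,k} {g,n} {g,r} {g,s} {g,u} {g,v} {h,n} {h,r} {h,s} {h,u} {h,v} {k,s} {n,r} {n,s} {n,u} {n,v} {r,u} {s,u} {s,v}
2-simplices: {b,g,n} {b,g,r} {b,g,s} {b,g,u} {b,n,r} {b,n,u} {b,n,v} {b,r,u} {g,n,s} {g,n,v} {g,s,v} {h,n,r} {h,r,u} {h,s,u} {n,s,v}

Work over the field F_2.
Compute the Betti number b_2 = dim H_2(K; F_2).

n_0=10 n_1=31 n_2=15  [Z2]
∂1: piv[bg,bn,br,bs,bu,bv,dg,dh,dk] rk=9  ker:dn,dr,du,gk,gn,gr,gs,gu,gv,hn,hr,hs,hu,hv,ks,nr,ns,nu,nv,ru,su,sv
∂2: piv[bgn,bgr,bgs,bgu,bnr,bnu,bnv,bru,gns,gnv,gsv,hnr,hru,hsu] rk=14  ker:nsv
b_2=(15−14)−0=1

b_2=1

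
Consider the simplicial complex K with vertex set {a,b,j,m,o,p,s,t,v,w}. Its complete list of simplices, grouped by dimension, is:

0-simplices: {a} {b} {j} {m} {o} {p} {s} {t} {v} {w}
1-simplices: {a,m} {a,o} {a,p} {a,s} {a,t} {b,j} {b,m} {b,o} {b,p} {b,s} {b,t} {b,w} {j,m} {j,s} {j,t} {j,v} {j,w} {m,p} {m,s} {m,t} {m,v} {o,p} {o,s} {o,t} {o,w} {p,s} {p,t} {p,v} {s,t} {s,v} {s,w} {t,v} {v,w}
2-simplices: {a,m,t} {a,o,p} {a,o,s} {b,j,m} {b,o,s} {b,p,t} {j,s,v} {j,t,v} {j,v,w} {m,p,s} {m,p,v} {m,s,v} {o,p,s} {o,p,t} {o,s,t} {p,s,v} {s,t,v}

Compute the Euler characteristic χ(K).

n_0=10 n_1=33 n_2=17
χ=+10−33+17=-6

χ(K)=-6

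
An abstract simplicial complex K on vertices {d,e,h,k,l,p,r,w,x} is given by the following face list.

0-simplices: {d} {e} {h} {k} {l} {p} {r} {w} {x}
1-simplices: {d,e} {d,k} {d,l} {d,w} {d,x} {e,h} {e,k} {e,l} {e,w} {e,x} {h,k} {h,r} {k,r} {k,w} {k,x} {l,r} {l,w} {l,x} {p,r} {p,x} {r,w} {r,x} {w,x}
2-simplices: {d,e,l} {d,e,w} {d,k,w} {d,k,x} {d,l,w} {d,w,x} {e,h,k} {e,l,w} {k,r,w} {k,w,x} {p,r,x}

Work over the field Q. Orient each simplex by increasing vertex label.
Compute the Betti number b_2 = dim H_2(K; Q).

b_2=2

n_0=9 n_1=23 n_2=11  [Q]
∂1: piv[de,dk,dl,dw,dx,eh,hr,pr] rk=8  ker:ek,el,ew,ex,hk,kr,kw,kx,lr,lw,lx,px,rw,rx,wx
∂2: piv[del,dew,dkw,dkx,dlw,dwx,ehk,krw,prx] rk=9  ker:elw,kwx
b_2=(11−9)−0=2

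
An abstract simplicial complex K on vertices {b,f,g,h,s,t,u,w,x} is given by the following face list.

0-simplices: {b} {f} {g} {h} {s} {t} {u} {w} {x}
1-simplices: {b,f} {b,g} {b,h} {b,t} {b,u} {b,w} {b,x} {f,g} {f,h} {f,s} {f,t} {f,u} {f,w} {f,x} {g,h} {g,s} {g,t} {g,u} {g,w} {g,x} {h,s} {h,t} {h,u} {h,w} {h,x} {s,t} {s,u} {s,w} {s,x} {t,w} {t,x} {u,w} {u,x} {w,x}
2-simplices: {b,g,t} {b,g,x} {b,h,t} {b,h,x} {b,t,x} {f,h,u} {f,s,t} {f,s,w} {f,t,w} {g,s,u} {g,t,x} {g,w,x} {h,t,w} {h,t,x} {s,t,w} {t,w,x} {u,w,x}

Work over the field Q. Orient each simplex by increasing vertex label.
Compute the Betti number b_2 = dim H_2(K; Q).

n_0=9 n_1=34 n_2=17  [Q]
∂1: piv[bf,bg,bh,bt,bu,bw,bx,fs] rk=8  ker:fg,fh,ft,fu,fw,fx,gh,gs,gt,gu,gw,gx,hs,ht,hu,hw,hx,st,su,sw,sx,tw,tx,uw,ux,wx
∂2: piv[bgt,bgx,bht,bhx,btx,fhu,fst,fsw,ftw,gsu,gwx,htw,twx,uwx] rk=14  ker:gtx,htx,stw
b_2=(17−14)−0=3

b_2=3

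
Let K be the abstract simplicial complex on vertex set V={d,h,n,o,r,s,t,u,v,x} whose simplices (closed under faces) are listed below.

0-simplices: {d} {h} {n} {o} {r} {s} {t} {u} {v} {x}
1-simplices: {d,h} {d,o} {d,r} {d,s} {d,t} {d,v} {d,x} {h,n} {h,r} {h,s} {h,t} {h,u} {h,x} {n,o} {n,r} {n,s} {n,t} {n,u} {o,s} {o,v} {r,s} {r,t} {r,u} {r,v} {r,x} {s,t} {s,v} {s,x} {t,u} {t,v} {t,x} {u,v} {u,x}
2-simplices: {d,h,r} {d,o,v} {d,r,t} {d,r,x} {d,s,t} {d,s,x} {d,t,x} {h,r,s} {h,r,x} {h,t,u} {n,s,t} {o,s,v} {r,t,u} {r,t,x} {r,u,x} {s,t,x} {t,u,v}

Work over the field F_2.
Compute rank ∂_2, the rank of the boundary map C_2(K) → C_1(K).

n_0=10 n_1=33 n_2=17  [Z2]
∂1: piv[dh,do,dr,ds,dt,dv,dx,hn,hu] rk=9  ker:hr,hs,ht,hx,no,nr,ns,nt,nu,os,ov,rs,rt,ru,rv,rx,st,sv,sx,tu,tv,tx,uv,ux
∂2: piv[dhr,dov,drt,drx,dst,dsx,dtx,hrs,hrx,htu,nst,osv,rtu,rux,tuv] rk=15  ker:rtx,stx
rk∂_2=15

rank∂_2=15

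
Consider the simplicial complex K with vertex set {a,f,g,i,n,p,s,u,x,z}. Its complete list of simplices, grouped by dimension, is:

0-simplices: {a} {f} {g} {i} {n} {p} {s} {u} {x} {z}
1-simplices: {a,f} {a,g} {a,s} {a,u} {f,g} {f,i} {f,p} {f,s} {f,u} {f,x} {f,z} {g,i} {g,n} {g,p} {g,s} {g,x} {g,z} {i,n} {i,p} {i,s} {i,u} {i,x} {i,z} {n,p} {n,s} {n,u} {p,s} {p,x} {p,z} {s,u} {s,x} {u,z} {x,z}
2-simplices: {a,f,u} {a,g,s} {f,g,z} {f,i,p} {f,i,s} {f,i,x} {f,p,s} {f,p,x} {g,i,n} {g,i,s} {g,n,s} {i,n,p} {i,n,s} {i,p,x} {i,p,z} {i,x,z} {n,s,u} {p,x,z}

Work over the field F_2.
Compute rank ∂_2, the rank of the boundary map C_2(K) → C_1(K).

n_0=10 n_1=33 n_2=18  [Z2]
∂1: piv[af,ag,as,au,fi,fp,fx,fz,gn] rk=9  ker:fg,fs,fu,gi,gp,gs,gx,gz,in,ip,is,iu,ix,iz,np,ns,nu,ps,px,pz,su,sx,uz,xz
∂2: piv[afu,ags,fgz,fip,fis,fix,fps,fpx,gin,gis,gns,inp,ipz,ixz,nsu] rk=15  ker:ins,ipx,pxz
rk∂_2=15

rank∂_2=15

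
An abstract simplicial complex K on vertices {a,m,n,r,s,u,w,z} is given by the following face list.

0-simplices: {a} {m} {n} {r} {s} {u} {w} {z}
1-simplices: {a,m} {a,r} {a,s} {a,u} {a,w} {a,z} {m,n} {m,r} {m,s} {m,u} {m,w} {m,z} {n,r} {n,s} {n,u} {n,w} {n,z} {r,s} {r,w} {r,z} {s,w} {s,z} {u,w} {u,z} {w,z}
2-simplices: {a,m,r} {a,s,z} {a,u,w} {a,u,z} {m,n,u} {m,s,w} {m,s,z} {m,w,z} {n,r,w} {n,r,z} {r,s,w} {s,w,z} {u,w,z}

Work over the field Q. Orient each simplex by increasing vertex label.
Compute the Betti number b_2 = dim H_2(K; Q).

n_0=8 n_1=25 n_2=13  [Q]
∂1: piv[am,ar,as,au,aw,az,mn] rk=7  ker:mr,ms,mu,mw,mz,nr,ns,nu,nw,nz,rs,rw,rz,sw,sz,uw,uz,wz
∂2: piv[amr,asz,auw,auz,mnu,msw,msz,mwz,nrw,nrz,rsw,uwz] rk=12  ker:swz
b_2=(13−12)−0=1

b_2=1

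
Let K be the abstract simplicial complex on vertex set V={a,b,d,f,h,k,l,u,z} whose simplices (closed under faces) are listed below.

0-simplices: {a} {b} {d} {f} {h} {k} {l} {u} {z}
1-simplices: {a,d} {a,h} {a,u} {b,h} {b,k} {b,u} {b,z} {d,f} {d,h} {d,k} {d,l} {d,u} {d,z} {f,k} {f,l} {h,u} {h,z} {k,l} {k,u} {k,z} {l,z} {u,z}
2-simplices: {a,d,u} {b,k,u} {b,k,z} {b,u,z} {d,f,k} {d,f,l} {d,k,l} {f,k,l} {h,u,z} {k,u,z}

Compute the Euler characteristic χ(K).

n_0=9 n_1=22 n_2=10
χ=+9−22+10=-3

χ(K)=-3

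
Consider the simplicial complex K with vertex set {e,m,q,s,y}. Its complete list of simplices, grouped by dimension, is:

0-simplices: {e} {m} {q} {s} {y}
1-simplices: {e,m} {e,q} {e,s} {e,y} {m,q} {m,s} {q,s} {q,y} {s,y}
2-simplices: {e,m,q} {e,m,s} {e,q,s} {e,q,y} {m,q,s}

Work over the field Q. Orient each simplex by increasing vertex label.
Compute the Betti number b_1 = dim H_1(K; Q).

n_0=5 n_1=9 n_2=5  [Q]
∂1: piv[em,eq,es,ey] rk=4  ker:mq,ms,qs,qy,sy
∂2: piv[emq,ems,eqs,eqy] rk=4  ker:mqs
b_1=(9−4)−4=1

b_1=1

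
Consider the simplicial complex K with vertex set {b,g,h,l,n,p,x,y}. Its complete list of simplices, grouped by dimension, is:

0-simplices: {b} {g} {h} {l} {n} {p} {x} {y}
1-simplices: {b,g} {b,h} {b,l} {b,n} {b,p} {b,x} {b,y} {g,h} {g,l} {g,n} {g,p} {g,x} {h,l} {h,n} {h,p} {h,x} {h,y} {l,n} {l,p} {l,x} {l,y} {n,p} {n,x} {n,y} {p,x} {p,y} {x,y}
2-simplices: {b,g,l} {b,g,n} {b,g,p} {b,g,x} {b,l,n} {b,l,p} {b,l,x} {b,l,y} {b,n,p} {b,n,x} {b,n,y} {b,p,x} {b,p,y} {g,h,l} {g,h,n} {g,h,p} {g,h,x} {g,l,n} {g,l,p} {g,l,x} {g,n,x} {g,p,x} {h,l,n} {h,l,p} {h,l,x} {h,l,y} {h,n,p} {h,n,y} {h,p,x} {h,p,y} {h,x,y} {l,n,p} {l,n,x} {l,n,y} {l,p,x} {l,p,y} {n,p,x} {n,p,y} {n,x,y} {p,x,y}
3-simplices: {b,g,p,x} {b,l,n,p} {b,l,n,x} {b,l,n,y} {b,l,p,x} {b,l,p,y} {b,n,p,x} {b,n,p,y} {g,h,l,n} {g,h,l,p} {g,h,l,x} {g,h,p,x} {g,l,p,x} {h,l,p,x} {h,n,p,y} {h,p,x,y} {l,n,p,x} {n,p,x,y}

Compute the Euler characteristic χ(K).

n_0=8 n_1=27 n_2=40 n_3=18
χ=+8−27+40−18=3

χ(K)=3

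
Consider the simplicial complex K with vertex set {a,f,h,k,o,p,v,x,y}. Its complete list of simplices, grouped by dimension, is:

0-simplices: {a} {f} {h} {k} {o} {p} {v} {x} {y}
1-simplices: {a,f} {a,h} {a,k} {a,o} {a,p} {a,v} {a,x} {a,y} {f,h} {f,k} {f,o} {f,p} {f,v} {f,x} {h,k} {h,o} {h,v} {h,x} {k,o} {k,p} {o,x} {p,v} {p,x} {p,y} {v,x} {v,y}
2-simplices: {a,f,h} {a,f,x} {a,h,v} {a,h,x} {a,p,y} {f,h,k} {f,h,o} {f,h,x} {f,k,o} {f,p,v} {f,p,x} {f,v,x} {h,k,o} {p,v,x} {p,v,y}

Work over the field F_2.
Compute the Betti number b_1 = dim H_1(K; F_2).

b_1=6

n_0=9 n_1=26 n_2=15  [Z2]
∂1: piv[af,ah,ak,ao,ap,av,ax,ay] rk=8  ker:fh,fk,fo,fp,fv,fx,hk,ho,hv,hx,ko,kp,ox,pv,px,py,vx,vy
∂2: piv[afh,afx,ahv,ahx,apy,fhk,fho,fko,fpv,fpx,fvx,pvy] rk=12  ker:fhx,hko,pvx
b_1=(26−8)−12=6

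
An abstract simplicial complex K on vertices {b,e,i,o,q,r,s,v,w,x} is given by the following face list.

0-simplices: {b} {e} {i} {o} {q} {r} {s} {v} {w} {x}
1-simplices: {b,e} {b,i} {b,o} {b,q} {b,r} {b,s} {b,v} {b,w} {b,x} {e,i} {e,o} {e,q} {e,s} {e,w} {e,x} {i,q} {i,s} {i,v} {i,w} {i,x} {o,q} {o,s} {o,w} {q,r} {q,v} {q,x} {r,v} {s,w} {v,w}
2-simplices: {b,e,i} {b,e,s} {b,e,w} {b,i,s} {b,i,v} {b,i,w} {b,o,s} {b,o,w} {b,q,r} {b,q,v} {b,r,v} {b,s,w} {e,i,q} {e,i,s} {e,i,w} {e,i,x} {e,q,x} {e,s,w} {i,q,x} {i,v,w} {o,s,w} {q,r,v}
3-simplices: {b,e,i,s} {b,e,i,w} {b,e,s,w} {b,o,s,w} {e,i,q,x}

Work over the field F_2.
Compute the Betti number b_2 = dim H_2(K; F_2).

n_0=10 n_1=29 n_2=22 n_3=5  [Z2]
∂1: piv[be,bi,bo,bq,br,bs,bv,bw,bx] rk=9  ker:ei,eo,eq,es,ew,ex,iq,is,iv,iw,ix,oq,os,ow,qr,qv,qx,rv,sw,vw
∂2: piv[bei,bes,bew,bis,biv,biw,bos,bow,bqr,bqv,brv,bsw,eiq,eix,eqx,ivw] rk=16  ker:eis,eiw,esw,iqx,osw,qrv
∂3: piv[beis,beiw,besw,bosw,eiqx] rk=5
b_2=(22−16)−5=1

b_2=1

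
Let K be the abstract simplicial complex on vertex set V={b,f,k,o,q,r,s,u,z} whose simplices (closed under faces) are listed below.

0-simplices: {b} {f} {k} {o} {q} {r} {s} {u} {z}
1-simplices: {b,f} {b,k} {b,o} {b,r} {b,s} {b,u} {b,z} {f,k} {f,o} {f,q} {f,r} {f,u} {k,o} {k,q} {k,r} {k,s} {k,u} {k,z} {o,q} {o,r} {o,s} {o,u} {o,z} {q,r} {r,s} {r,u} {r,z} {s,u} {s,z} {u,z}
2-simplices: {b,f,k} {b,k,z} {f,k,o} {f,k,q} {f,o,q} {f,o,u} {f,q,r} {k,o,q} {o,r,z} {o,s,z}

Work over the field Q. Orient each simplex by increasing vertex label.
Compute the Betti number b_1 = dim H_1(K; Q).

b_1=13

n_0=9 n_1=30 n_2=10  [Q]
∂1: piv[bf,bk,bo,br,bs,bu,bz,fq] rk=8  ker:fk,fo,fr,fu,ko,kq,kr,ks,ku,kz,oq,or,os,ou,oz,qr,rs,ru,rz,su,sz,uz
∂2: piv[bfk,bkz,fko,fkq,foq,fou,fqr,orz,osz] rk=9  ker:koq
b_1=(30−8)−9=13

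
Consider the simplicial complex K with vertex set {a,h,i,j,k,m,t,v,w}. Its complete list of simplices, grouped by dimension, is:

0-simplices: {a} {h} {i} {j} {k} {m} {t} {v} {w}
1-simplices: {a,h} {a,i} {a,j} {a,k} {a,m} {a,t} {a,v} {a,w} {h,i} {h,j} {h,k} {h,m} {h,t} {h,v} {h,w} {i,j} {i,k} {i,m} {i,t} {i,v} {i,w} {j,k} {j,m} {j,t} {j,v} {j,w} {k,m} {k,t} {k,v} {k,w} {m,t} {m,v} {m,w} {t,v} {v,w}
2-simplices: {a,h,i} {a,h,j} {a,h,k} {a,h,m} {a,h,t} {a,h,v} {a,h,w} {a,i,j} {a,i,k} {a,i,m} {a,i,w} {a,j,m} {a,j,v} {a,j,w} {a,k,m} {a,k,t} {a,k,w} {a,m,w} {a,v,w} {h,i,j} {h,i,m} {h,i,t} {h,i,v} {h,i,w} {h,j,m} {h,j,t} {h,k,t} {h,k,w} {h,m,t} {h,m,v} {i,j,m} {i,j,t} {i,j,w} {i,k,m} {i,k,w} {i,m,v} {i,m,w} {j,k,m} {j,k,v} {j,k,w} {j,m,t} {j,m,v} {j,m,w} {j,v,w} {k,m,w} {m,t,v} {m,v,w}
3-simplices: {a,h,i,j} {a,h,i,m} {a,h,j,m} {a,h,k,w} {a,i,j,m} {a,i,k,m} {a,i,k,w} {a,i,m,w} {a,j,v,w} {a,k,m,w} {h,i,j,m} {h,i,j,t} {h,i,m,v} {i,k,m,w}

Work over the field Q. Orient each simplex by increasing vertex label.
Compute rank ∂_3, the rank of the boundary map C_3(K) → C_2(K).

rank∂_3=12

n_0=9 n_1=35 n_2=47 n_3=14  [Q]
∂1: piv[ah,ai,aj,ak,am,at,av,aw] rk=8  ker:hi,hj,hk,hm,ht,hv,hw,ij,ik,im,it,iv,iw,jk,jm,jt,jv,jw,km,kt,kv,kw,mt,mv,mw,tv,vw
∂2: piv[ahi,ahj,ahk,ahm,aht,ahv,ahw,aij,aik,aim,aiw,ajm,ajv,ajw,akm,akt,akw,amw,avw,hit,hiv,hjt,hmt,hmv,jkm,jkv,mtv] rk=27  ker:hij,him,hiw,hjm,hkt,hkw,ijm,ijt,ijw,ikm,ikw,imv,imw,jkw,jmt,jmv,jmw,jvw,kmw,mvw
∂3: piv[ahij,ahim,ahjm,ahkw,aijm,aikm,aikw,aimw,ajvw,akmw,hijt,himv] rk=12  ker:hijm,ikmw
rk∂_3=12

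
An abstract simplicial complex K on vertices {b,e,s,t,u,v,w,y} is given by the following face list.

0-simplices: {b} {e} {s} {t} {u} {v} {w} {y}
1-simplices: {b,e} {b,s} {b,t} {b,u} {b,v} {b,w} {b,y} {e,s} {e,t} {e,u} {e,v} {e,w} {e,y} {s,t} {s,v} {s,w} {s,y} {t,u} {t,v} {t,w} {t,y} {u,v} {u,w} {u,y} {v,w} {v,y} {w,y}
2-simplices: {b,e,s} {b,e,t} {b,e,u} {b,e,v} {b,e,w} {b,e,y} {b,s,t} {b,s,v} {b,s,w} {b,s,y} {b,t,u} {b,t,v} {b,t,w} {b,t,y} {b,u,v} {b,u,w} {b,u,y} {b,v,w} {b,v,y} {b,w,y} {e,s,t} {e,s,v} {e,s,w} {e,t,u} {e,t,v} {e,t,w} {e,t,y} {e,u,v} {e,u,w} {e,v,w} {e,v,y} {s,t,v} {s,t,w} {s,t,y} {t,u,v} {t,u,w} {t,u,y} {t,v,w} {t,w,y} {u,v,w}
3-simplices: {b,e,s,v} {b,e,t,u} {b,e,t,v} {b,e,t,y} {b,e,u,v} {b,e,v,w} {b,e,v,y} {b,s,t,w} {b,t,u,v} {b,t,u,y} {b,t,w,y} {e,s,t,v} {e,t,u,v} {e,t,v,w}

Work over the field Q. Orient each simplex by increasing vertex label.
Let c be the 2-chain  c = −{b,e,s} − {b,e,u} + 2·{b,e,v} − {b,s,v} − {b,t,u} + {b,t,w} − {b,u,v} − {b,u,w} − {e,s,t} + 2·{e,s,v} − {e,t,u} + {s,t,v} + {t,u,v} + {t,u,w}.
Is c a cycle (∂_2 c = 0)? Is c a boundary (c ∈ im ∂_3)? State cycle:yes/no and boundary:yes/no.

cycle:yes boundary:no

n_0=8 n_1=27 n_2=40 n_3=14  [Q]
∂1: piv[be,bs,bt,bu,bv,bw,by] rk=7  ker:es,et,eu,ev,ew,ey,st,sv,sw,sy,tu,tv,tw,ty,uv,uw,uy,vw,vy,wy
∂2: piv[bes,bet,beu,bev,bew,bey,bst,bsv,bsw,bsy,btu,btv,btw,bty,buv,buw,buy,bvw,bvy,bwy] rk=20  ker:est,esv,esw,etu,etv,etw,ety,euv,euw,evw,evy,stv,stw,sty,tuv,tuw,tuy,tvw,twy,uvw
∂3: piv[besv,betu,betv,bety,beuv,bevw,bevy,bstw,btuv,btuy,btwy,estv,etvw] rk=13  ker:etuv
∂2c = 0
c vs im∂3: residual ≠ 0 ⇒ not boundary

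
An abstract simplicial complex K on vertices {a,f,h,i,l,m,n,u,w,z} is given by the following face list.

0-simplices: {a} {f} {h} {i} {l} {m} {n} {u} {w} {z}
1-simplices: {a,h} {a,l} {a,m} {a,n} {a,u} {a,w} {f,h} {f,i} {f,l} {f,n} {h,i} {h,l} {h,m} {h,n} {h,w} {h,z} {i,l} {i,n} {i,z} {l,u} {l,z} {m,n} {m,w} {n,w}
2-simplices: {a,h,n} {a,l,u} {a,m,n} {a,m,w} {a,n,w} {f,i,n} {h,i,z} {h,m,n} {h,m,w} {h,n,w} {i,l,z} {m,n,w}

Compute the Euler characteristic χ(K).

n_0=10 n_1=24 n_2=12
χ=+10−24+12=-2

χ(K)=-2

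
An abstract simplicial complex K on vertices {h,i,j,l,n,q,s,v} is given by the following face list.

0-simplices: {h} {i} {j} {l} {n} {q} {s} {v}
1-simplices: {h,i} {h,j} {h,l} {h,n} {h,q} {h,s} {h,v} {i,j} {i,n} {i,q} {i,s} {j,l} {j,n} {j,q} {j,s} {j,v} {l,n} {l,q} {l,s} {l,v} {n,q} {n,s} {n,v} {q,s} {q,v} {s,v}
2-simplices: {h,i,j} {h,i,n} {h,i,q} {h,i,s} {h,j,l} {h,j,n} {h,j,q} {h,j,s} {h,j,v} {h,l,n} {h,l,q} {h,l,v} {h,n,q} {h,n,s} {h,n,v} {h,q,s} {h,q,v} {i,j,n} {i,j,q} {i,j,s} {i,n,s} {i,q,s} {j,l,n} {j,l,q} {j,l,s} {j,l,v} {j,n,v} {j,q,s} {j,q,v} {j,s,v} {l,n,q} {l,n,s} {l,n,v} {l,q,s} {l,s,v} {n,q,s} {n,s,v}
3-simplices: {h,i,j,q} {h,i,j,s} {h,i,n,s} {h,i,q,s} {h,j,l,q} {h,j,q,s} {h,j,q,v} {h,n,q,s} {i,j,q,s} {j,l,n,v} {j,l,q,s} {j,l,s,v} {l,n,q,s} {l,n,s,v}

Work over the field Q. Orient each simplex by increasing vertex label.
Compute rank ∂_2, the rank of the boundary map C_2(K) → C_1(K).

rank∂_2=19

n_0=8 n_1=26 n_2=37 n_3=14  [Q]
∂1: piv[hi,hj,hl,hn,hq,hs,hv] rk=7  ker:ij,in,iq,is,jl,jn,jq,js,jv,ln,lq,ls,lv,nq,ns,nv,qs,qv,sv
∂2: piv[hij,hin,hiq,his,hjl,hjn,hjq,hjs,hjv,hln,hlq,hlv,hnq,hns,hnv,hqs,hqv,jls,jsv] rk=19  ker:ijn,ijq,ijs,ins,iqs,jln,jlq,jlv,jnv,jqs,jqv,lnq,lns,lnv,lqs,lsv,nqs,nsv
∂3: piv[hijq,hijs,hins,hiqs,hjlq,hjqs,hjqv,hnqs,jlnv,jlqs,jlsv,lnqs,lnsv] rk=13  ker:ijqs
rk∂_2=19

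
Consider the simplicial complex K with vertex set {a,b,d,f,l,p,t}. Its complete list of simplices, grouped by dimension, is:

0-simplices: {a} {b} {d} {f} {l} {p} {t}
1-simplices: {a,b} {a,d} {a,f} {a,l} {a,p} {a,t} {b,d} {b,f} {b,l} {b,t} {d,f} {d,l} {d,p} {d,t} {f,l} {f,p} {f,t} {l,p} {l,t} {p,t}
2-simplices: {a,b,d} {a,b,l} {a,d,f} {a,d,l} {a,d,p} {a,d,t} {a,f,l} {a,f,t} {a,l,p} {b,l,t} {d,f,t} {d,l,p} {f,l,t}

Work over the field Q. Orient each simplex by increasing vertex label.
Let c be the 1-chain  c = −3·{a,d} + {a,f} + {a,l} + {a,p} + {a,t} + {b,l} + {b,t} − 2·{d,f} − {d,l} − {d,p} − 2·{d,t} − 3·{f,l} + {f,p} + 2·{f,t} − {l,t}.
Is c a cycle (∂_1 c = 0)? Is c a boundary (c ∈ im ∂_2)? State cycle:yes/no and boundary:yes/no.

cycle:no boundary:no

n_0=7 n_1=20 n_2=13  [Q]
∂1: piv[ab,ad,af,al,ap,at] rk=6  ker:bd,bf,bl,bt,df,dl,dp,dt,fl,fp,ft,lp,lt,pt
∂2: piv[abd,abl,adf,adl,adp,adt,afl,aft,alp,blt,flt] rk=11  ker:dft,dlp
∂1c = −{a} − 2·{b} + 3·{d} − {f} − {l} + {p} + {t}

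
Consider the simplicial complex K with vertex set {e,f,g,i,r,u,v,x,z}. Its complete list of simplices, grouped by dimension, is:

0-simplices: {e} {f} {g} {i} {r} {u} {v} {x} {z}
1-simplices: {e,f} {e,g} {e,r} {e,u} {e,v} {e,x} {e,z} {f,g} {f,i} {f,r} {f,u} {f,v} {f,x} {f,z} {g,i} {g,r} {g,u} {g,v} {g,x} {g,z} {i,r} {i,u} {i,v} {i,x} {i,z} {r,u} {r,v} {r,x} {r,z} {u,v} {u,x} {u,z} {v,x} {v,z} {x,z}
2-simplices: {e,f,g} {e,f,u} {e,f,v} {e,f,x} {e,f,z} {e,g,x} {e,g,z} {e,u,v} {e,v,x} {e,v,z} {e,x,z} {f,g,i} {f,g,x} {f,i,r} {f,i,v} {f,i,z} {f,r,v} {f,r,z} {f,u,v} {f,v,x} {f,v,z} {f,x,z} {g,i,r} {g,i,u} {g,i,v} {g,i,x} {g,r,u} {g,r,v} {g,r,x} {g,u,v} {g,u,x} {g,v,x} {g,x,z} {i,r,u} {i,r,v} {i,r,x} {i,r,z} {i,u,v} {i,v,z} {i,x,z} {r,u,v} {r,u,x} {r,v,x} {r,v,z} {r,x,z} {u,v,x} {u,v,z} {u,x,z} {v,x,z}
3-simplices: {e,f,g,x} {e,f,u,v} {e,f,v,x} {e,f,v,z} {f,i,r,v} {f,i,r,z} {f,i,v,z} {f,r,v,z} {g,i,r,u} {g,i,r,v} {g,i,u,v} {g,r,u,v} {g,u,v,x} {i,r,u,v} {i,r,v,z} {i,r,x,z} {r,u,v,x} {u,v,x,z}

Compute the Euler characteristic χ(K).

χ(K)=5

n_0=9 n_1=35 n_2=49 n_3=18
χ=+9−35+49−18=5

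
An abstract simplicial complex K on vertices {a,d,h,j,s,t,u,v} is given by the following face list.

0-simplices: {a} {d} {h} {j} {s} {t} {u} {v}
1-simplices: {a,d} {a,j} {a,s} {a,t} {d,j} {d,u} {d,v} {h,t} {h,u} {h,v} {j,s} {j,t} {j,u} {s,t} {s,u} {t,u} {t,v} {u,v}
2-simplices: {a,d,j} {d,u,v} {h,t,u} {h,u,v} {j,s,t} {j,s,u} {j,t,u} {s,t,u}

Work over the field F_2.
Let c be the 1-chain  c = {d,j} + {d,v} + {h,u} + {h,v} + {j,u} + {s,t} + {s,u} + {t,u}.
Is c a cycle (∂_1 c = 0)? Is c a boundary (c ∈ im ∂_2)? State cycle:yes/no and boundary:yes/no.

n_0=8 n_1=18 n_2=8  [Z2]
∂1: piv[ad,aj,as,at,du,dv,ht] rk=7  ker:dj,hu,hv,js,jt,ju,st,su,tu,tv,uv
∂2: piv[adj,duv,htu,huv,jst,jsu,jtu] rk=7  ker:stu
∂1c = 0
c vs im∂2: residual ≠ 0 ⇒ not boundary

cycle:yes boundary:no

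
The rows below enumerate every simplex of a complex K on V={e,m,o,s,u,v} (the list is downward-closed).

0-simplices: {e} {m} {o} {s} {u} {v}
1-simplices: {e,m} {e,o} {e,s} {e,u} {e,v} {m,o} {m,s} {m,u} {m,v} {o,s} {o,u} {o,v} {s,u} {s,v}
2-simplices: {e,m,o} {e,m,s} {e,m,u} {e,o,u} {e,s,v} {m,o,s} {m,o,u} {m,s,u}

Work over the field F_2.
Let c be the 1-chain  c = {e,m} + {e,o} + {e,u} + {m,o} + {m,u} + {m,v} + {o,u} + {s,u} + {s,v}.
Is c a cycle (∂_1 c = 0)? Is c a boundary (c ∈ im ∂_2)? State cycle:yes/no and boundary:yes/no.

cycle:no boundary:no

n_0=6 n_1=14 n_2=8  [Z2]
∂1: piv[em,eo,es,eu,ev] rk=5  ker:mo,ms,mu,mv,os,ou,ov,su,sv
∂2: piv[emo,ems,emu,eou,esv,mos,msu] rk=7  ker:mou
∂1c = {e} + {o}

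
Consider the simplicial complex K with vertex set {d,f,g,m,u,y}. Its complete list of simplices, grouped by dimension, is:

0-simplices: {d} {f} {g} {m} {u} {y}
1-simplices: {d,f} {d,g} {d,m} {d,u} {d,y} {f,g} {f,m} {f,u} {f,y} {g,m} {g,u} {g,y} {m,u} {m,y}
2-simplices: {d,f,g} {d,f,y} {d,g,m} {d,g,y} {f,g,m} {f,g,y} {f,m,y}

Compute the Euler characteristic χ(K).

χ(K)=-1

n_0=6 n_1=14 n_2=7
χ=+6−14+7=-1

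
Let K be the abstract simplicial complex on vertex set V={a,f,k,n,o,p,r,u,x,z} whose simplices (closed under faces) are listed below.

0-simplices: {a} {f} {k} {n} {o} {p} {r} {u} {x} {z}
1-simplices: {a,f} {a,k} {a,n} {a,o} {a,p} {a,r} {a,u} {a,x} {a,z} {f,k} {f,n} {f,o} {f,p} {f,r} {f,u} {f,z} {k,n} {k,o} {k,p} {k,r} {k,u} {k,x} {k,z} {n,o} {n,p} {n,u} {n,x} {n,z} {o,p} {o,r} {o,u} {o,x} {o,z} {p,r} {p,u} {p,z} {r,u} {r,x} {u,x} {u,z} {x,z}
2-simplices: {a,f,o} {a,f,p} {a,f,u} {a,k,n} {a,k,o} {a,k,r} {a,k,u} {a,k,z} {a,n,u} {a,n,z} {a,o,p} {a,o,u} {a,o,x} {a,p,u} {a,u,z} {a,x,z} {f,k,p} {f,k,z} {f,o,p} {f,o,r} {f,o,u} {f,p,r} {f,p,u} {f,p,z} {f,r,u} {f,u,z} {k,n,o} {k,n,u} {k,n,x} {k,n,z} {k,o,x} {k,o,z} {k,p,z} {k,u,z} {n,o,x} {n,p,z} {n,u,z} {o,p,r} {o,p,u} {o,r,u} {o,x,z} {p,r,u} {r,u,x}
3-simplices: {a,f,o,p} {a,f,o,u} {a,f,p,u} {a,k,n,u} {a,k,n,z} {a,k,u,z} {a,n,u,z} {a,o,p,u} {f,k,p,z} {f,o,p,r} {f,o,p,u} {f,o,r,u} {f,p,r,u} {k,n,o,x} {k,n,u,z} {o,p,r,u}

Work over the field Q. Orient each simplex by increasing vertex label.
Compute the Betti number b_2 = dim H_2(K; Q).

b_2=1

n_0=10 n_1=41 n_2=43 n_3=16  [Q]
∂1: piv[af,ak,an,ao,ap,ar,au,ax,az] rk=9  ker:fk,fn,fo,fp,fr,fu,fz,kn,ko,kp,kr,ku,kx,kz,no,np,nu,nx,nz,op,or,ou,ox,oz,pr,pu,pz,ru,rx,ux,uz,xz
∂2: piv[afo,afp,afu,akn,ako,akr,aku,akz,anu,anz,aop,aou,aox,apu,auz,axz,fkp,fkz,for,fpr,fpz,fru,fuz,kno,knx,kox,koz,npz,rux] rk=29  ker:fop,fou,fpu,knu,knz,kpz,kuz,nox,nuz,opr,opu,oru,oxz,pru
∂3: piv[afop,afou,afpu,aknu,aknz,akuz,anuz,aopu,fkpz,fopr,foru,fpru,knox] rk=13  ker:fopu,knuz,opru
b_2=(43−29)−13=1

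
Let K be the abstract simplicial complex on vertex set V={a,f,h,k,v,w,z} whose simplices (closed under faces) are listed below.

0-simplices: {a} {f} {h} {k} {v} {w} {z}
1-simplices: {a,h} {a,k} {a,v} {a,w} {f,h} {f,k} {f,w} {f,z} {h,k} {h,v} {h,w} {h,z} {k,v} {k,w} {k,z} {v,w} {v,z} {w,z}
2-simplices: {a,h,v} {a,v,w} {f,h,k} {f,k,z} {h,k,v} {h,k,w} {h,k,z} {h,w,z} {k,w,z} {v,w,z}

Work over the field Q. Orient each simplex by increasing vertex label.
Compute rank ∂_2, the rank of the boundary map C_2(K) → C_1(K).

rank∂_2=9

n_0=7 n_1=18 n_2=10  [Q]
∂1: piv[ah,ak,av,aw,fh,fz] rk=6  ker:fk,fw,hk,hv,hw,hz,kv,kw,kz,vw,vz,wz
∂2: piv[ahv,avw,fhk,fkz,hkv,hkw,hkz,hwz,vwz] rk=9  ker:kwz
rk∂_2=9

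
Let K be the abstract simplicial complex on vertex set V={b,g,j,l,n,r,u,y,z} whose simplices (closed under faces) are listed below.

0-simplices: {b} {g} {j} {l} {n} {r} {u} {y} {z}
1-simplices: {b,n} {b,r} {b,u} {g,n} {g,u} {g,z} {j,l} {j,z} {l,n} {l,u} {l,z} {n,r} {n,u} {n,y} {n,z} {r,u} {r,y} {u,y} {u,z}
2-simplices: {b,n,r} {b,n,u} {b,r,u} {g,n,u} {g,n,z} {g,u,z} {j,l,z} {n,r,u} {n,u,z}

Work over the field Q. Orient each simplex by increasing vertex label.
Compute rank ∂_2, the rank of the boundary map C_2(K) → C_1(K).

n_0=9 n_1=19 n_2=9  [Q]
∂1: piv[bn,br,bu,gn,gz,jl,jz,ny] rk=8  ker:gu,ln,lu,lz,nr,nu,nz,ru,ry,uy,uz
∂2: piv[bnr,bnu,bru,gnu,gnz,guz,jlz] rk=7  ker:nru,nuz
rk∂_2=7

rank∂_2=7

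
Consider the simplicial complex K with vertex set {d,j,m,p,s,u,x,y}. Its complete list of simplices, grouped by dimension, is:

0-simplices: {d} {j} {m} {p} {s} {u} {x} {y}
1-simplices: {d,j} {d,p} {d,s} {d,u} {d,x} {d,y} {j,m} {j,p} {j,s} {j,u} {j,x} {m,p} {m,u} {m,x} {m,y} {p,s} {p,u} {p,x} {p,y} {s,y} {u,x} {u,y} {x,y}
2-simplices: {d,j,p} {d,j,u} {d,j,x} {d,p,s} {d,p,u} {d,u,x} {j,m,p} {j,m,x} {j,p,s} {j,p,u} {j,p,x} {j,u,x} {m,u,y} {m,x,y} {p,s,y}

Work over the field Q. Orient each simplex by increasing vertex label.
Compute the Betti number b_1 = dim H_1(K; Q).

n_0=8 n_1=23 n_2=15  [Q]
∂1: piv[dj,dp,ds,du,dx,dy,jm] rk=7  ker:jp,js,ju,jx,mp,mu,mx,my,ps,pu,px,py,sy,ux,uy,xy
∂2: piv[djp,dju,djx,dps,dpu,dux,jmp,jmx,jps,jpx,muy,mxy,psy] rk=13  ker:jpu,jux
b_1=(23−7)−13=3

b_1=3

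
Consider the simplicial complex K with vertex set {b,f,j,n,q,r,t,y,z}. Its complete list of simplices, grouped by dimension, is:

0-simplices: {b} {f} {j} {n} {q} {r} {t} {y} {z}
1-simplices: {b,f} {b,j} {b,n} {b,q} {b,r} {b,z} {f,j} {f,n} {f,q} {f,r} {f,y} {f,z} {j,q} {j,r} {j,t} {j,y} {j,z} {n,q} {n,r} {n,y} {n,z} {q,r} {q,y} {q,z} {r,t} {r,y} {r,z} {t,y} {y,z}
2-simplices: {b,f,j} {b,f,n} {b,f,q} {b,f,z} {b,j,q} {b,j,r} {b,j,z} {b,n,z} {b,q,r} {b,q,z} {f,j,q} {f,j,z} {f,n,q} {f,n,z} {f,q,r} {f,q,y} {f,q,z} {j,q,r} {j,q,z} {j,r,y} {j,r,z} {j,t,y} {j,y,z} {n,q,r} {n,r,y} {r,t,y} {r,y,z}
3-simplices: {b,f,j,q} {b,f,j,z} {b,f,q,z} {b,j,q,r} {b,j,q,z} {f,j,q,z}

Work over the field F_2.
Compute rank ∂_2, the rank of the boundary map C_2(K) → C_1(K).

n_0=9 n_1=29 n_2=27 n_3=6  [Z2]
∂1: piv[bf,bj,bn,bq,br,bz,fy,jt] rk=8  ker:fj,fn,fq,fr,fz,jq,jr,jy,jz,nq,nr,ny,nz,qr,qy,qz,rt,ry,rz,ty,yz
∂2: piv[bfj,bfn,bfq,bfz,bjq,bjr,bjz,bnz,bqr,bqz,fnq,fqr,fqy,jry,jrz,jty,jyz,nqr,nry,rty] rk=20  ker:fjq,fjz,fnz,fqz,jqr,jqz,ryz
∂3: piv[bfjq,bfjz,bfqz,bjqr,bjqz] rk=5  ker:fjqz
rk∂_2=20

rank∂_2=20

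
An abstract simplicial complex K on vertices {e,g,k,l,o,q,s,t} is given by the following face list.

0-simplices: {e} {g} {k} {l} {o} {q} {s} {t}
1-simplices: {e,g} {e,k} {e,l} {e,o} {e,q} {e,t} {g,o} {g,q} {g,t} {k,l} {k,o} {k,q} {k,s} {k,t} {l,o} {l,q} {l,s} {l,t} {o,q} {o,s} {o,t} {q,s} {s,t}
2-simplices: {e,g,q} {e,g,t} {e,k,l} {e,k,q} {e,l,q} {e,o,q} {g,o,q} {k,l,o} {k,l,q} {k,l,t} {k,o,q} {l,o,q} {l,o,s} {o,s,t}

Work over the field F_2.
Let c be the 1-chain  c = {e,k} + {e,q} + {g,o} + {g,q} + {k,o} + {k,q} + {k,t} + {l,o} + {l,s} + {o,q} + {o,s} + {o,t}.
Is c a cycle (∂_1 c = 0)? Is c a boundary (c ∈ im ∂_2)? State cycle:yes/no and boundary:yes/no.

n_0=8 n_1=23 n_2=14  [Z2]
∂1: piv[eg,ek,el,eo,eq,et,ks] rk=7  ker:go,gq,gt,kl,ko,kq,kt,lo,lq,ls,lt,oq,os,ot,qs,st
∂2: piv[egq,egt,ekl,ekq,elq,eoq,goq,klo,klt,koq,los,ost] rk=12  ker:klq,loq
∂1c = 0
c vs im∂2: residual ≠ 0 ⇒ not boundary

cycle:yes boundary:no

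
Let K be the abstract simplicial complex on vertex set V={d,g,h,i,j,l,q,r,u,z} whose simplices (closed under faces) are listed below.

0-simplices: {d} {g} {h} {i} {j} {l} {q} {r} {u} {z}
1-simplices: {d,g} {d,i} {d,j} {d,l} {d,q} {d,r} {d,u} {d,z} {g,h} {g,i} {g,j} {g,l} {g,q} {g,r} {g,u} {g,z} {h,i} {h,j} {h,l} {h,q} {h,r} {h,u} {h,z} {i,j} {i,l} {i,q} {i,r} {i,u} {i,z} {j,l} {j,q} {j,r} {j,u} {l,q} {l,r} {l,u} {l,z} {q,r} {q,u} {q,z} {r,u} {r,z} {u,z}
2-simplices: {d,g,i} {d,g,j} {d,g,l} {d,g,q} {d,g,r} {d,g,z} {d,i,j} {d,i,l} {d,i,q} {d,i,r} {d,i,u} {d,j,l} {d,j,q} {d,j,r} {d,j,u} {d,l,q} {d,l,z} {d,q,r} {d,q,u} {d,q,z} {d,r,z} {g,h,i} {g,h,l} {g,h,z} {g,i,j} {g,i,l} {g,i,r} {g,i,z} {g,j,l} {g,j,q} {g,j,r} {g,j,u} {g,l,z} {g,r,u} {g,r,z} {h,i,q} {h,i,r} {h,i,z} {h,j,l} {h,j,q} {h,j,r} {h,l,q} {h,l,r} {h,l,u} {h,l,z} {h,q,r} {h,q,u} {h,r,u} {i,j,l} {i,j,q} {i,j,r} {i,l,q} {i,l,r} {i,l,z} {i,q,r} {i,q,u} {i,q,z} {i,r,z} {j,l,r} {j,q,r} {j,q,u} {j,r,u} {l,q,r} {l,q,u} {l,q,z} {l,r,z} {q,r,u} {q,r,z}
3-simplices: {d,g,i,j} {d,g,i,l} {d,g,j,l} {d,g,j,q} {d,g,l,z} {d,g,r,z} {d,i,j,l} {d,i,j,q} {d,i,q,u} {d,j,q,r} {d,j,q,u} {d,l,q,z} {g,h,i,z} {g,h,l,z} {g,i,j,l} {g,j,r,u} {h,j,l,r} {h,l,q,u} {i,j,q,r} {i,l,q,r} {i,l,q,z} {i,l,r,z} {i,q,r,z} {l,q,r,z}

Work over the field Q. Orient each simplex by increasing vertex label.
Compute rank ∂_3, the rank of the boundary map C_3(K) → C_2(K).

rank∂_3=22

n_0=10 n_1=43 n_2=68 n_3=24  [Q]
∂1: piv[dg,di,dj,dl,dq,dr,du,dz,gh] rk=9  ker:gi,gj,gl,gq,gr,gu,gz,hi,hj,hl,hq,hr,hu,hz,ij,il,iq,ir,iu,iz,jl,jq,jr,ju,lq,lr,lu,lz,qr,qu,qz,ru,rz,uz
∂2: piv[dgi,dgj,dgl,dgq,dgr,dgz,dij,dil,diq,dir,diu,djl,djq,djr,dju,dlq,dlz,dqr,dqu,dqz,drz,ghi,ghl,ghz,giz,gju,gru,hiq,hir,hjl,hlr,hlu,hqu] rk=33  ker:gij,gil,gir,gjl,gjq,gjr,glz,grz,hiz,hjq,hjr,hlq,hlz,hqr,hru,ijl,ijq,ijr,ilq,ilr,ilz,iqr,iqu,iqz,irz,jlr,jqr,jqu,jru,lqr,lqu,lqz,lrz,qru,qrz
∂3: piv[dgij,dgil,dgjl,dgjq,dglz,dgrz,dijl,dijq,diqu,djqr,djqu,dlqz,ghiz,ghlz,gjru,hjlr,hlqu,ijqr,ilqr,ilqz,ilrz,iqrz] rk=22  ker:gijl,lqrz
rk∂_3=22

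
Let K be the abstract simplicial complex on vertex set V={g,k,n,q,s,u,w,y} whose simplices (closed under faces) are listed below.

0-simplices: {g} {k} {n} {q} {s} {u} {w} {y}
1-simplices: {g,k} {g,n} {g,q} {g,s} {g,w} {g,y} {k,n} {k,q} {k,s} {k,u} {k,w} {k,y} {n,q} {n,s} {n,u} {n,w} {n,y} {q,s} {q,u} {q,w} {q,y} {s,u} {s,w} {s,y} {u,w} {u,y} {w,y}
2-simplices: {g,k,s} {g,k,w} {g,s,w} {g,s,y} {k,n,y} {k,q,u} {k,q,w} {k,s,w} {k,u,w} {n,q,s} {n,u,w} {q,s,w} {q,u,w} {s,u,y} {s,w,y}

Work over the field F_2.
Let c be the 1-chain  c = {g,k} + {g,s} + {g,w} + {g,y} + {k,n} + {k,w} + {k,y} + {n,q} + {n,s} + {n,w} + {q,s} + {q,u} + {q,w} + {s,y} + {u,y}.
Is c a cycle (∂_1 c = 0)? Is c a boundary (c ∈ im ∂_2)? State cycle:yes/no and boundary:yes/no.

cycle:yes boundary:no

n_0=8 n_1=27 n_2=15  [Z2]
∂1: piv[gk,gn,gq,gs,gw,gy,ku] rk=7  ker:kn,kq,ks,kw,ky,nq,ns,nu,nw,ny,qs,qu,qw,qy,su,sw,sy,uw,uy,wy
∂2: piv[gks,gkw,gsw,gsy,kny,kqu,kqw,kuw,nqs,nuw,qsw,suy,swy] rk=13  ker:ksw,quw
∂1c = 0
c vs im∂2: residual ≠ 0 ⇒ not boundary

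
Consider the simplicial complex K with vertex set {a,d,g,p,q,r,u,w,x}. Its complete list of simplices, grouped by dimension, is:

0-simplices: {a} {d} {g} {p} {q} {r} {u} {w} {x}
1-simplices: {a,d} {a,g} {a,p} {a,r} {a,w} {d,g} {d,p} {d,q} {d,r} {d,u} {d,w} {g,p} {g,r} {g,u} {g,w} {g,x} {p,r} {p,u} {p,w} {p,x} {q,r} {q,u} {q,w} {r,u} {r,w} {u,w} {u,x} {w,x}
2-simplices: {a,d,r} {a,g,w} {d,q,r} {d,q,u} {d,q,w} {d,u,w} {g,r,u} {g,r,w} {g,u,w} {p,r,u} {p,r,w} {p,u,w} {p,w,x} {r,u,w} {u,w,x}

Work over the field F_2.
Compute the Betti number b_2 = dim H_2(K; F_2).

b_2=2

n_0=9 n_1=28 n_2=15  [Z2]
∂1: piv[ad,ag,ap,ar,aw,dq,du,gx] rk=8  ker:dg,dp,dr,dw,gp,gr,gu,gw,pr,pu,pw,px,qr,qu,qw,ru,rw,uw,ux,wx
∂2: piv[adr,agw,dqr,dqu,dqw,duw,gru,grw,guw,pru,prw,pwx,uwx] rk=13  ker:puw,ruw
b_2=(15−13)−0=2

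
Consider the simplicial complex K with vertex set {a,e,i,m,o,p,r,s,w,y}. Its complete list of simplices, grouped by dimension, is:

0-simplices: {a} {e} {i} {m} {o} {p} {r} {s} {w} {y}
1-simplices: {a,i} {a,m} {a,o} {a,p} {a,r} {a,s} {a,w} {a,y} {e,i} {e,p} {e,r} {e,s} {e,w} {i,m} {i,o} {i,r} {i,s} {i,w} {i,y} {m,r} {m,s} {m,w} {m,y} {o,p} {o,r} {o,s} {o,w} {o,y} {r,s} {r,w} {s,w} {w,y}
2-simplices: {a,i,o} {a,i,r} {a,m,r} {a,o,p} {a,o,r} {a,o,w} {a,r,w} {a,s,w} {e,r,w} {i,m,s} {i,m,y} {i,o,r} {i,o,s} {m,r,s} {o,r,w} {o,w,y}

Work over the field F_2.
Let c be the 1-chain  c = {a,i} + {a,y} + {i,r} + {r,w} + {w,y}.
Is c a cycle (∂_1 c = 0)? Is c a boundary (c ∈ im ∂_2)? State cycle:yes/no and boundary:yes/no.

n_0=10 n_1=32 n_2=16  [Z2]
∂1: piv[ai,am,ao,ap,ar,as,aw,ay,ei] rk=9  ker:ep,er,es,ew,im,io,ir,is,iw,iy,mr,ms,mw,my,op,or,os,ow,oy,rs,rw,sw,wy
∂2: piv[aio,air,amr,aop,aor,aow,arw,asw,erw,ims,imy,ios,mrs,owy] rk=14  ker:ior,orw
∂1c = 0
c vs im∂2: residual ≠ 0 ⇒ not boundary

cycle:yes boundary:no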